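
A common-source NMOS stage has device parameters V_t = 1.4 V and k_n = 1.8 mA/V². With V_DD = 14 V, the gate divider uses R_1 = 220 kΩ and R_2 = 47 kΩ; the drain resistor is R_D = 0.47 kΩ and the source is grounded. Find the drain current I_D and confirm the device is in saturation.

I_D ≈ 1 mA

V_G = V_DD·R_2/(R_1+R_2) = 14×47/267 = 2.46 V. With the source grounded, V_GS = V_G = 2.46 V.
Assume saturation: I_D = (k_n/2)(V_GS − V_t)² = (1.8/2)×(2.46 − 1.4)² = 0.9×1.06² = 1.02 mA.
V_DS = V_DD − I_D·R_D = 14 − 1.02×0.47 = 13.5 V.
Saturation requires V_DS ≥ V_GS − V_t = 1.06 V; 13.5 ≥ 1.06 ✓.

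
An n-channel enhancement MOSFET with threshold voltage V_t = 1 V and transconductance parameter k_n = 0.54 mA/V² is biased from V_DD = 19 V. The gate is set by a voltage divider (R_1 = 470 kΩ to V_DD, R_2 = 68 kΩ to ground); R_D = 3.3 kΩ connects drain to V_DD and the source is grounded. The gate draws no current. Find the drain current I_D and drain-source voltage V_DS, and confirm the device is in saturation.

V_G = V_DD·R_2/(R_1+R_2) = 19×68/538 = 2.4 V. With the source grounded, V_GS = V_G = 2.4 V.
Assume saturation: I_D = (k_n/2)(V_GS − V_t)² = (0.54/2)×(2.4 − 1)² = 0.27×1.4² = 0.53 mA.
V_DS = V_DD − I_D·R_D = 19 − 0.53×3.3 = 17.2 V.
Saturation requires V_DS ≥ V_GS − V_t = 1.4 V; 17.2 ≥ 1.4 ✓.

I_D ≈ 0.53 mA, V_DS ≈ 17 V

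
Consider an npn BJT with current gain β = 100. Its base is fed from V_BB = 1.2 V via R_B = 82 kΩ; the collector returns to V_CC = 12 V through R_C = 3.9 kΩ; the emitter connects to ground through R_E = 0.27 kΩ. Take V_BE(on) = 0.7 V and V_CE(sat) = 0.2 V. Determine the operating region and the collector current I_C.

active; I_C ≈ 0.46 mA

Assume active. Base-emitter loop: I_B = (V_BB − V_BE)/(R_B + (β+1)R_E) = (1.2 − 0.7)/(82 + 101×0.27) = 0.00458 mA.
I_C = β·I_B = 100×0.00458 = 0.458 mA.
V_CE = V_CC − I_C·R_C − I_E·R_E = 12 − 0.458×3.9 − 0.462×0.27 = 10.1 V > V_CE(sat), so the active-region assumption holds.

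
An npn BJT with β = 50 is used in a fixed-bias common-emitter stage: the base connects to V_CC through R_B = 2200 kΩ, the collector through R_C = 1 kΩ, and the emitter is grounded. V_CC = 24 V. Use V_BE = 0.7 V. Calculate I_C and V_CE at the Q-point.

I_C ≈ 0.53 mA, V_CE ≈ 23 V

Base loop: V_CC = I_B·R_B + V_BE, so I_B = (24 − 0.7)/2200 kΩ = 0.0106 mA.
In the active region I_C = β·I_B = 50 × 0.0106 = 0.53 mA.
Collector loop: V_CE = V_CC − I_C·R_C = 24 − 0.53×1 = 23.5 V.
Since V_CE = 23.5 V > V_CE(sat) ≈ 0.2 V, the transistor is in the active region as assumed.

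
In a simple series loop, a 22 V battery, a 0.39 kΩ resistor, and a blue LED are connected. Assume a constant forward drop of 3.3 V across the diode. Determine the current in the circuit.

KVL around the loop: 22 = V_D + I·R = 3.3 + I × 0.39 kΩ.
So I = (22 − 3.3) / 0.39 kΩ = 18.7 / 0.39 = 47.9 mA.

I ≈ 48 mA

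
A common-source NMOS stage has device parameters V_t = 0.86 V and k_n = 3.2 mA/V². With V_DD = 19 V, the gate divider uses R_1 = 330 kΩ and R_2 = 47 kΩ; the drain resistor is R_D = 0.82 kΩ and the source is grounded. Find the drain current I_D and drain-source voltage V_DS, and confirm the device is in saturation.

I_D ≈ 3.6 mA, V_DS ≈ 16 V

V_G = V_DD·R_2/(R_1+R_2) = 19×47/377 = 2.37 V. With the source grounded, V_GS = V_G = 2.37 V.
Assume saturation: I_D = (k_n/2)(V_GS − V_t)² = (3.2/2)×(2.37 − 0.86)² = 1.6×1.51² = 3.64 mA.
V_DS = V_DD − I_D·R_D = 19 − 3.64×0.82 = 16 V.
Saturation requires V_DS ≥ V_GS − V_t = 1.51 V; 16 ≥ 1.51 ✓.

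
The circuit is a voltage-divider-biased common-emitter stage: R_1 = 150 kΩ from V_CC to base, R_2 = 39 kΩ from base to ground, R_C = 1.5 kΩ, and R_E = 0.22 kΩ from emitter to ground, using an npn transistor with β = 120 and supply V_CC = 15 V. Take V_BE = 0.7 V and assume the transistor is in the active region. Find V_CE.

Thevenize the base divider: V_Th = V_CC·R_2/(R_1+R_2) = 15×39/189 = 3.1 V, R_Th = R_1‖R_2 = 31 kΩ.
Base-emitter loop: V_Th = I_B·R_Th + V_BE + (β+1)I_B·R_E, so I_B = (3.1 − 0.7) / (31 + 121×0.22) = 0.0416 mA.
I_C = β·I_B = 120×0.0416 = 4.99 mA, and I_E = (β+1)I_B = 5.03 mA.
V_CE = V_CC − I_C·R_C − I_E·R_E = 15 − 4.99×1.5 − 5.03×0.22 = 6.4 V.
V_CE = 6.4 V > 0.2 V confirms active-region operation.

V_CE ≈ 6.4 V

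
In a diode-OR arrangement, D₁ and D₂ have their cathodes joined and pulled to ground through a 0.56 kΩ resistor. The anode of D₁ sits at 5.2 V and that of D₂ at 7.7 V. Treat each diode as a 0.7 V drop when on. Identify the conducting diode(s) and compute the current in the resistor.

Assume both conduct. Then node N would need to be at both 5.2−0.7 = 4.5 V and 7.7−0.7 = 7 V, which is impossible.
Assume only D₂ conducts: V_N = 7.7 − 0.7 = 7 V, so I_R = 7/0.56 = 12.5 mA.
Check D₁: its anode-to-cathode voltage is 5.2 − 7 = -1.8 V < 0.7 V, so it is off. The assumption is consistent.

Only D₂ conducts; I_R ≈ 12 mA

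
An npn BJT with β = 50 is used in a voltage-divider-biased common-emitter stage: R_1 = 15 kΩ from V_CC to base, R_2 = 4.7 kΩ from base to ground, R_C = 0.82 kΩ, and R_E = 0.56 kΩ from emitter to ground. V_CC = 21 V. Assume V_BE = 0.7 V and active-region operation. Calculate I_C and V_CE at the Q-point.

I_C ≈ 6.7 mA, V_CE ≈ 12 V

Thevenize the base divider: V_Th = V_CC·R_2/(R_1+R_2) = 21×4.7/19.7 = 5.01 V, R_Th = R_1‖R_2 = 3.58 kΩ.
Base-emitter loop: V_Th = I_B·R_Th + V_BE + (β+1)I_B·R_E, so I_B = (5.01 − 0.7) / (3.58 + 51×0.56) = 0.134 mA.
I_C = β·I_B = 50×0.134 = 6.71 mA, and I_E = (β+1)I_B = 6.84 mA.
V_CE = V_CC − I_C·R_C − I_E·R_E = 21 − 6.71×0.82 − 6.84×0.56 = 11.7 V.
V_CE = 11.7 V > 0.2 V confirms active-region operation.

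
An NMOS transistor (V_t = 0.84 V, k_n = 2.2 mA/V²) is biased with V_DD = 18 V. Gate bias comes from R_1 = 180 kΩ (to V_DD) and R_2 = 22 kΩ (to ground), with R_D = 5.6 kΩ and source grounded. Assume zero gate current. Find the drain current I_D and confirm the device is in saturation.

V_G = V_DD·R_2/(R_1+R_2) = 18×22/202 = 1.96 V. With the source grounded, V_GS = V_G = 1.96 V.
Assume saturation: I_D = (k_n/2)(V_GS − V_t)² = (2.2/2)×(1.96 − 0.84)² = 1.1×1.12² = 1.38 mA.
V_DS = V_DD − I_D·R_D = 18 − 1.38×5.6 = 10.3 V.
Saturation requires V_DS ≥ V_GS − V_t = 1.12 V; 10.3 ≥ 1.12 ✓.

I_D ≈ 1.4 mA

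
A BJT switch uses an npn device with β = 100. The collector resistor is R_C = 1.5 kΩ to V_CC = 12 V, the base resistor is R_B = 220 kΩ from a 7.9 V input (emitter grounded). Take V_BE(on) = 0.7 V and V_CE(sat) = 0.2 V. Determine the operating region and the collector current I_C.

active; I_C ≈ 3.3 mA

Assume active. Base-emitter loop: I_B = (V_BB − V_BE)/R_B = (7.9 − 0.7)/220 = 0.0327 mA.
I_C = β·I_B = 100×0.0327 = 3.27 mA.
V_CE = V_CC − I_C·R_C = 12 − 3.27×1.5 = 7.09 V > V_CE(sat), so the active-region assumption holds.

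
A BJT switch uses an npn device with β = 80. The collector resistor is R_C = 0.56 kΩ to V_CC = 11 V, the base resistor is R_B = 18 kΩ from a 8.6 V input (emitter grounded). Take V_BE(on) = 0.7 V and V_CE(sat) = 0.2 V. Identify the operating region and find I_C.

saturation; I_C ≈ 19 mA

Assume active: I_B = (8.6 − 0.7)/18 = 0.439 mA, giving I_C = β·I_B = 35.1 mA.
But then V_CE = 11 − 35.1×0.56 = -8.66 V < V_CE(sat) = 0.2 V — impossible in the active region.
So the transistor is saturated. With V_CE = 0.2 V, I_C = (V_CC − 0.2)/R_C = 10.8/0.56 = 19.3 mA.
Check: β·I_B = 35.1 mA > I_C = 19.3 mA, confirming saturation.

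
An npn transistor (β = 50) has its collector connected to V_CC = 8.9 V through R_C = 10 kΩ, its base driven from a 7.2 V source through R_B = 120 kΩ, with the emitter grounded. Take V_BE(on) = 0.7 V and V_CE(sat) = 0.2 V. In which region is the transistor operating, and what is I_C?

saturation; I_C ≈ 0.87 mA

Assume active: I_B = (7.2 − 0.7)/120 = 0.0542 mA, giving I_C = β·I_B = 2.71 mA.
But then V_CE = 8.9 − 2.71×10 = -18.2 V < V_CE(sat) = 0.2 V — impossible in the active region.
So the transistor is saturated. With V_CE = 0.2 V, I_C = (V_CC − 0.2)/R_C = 8.7/10 = 0.87 mA.
Check: β·I_B = 2.71 mA > I_C = 0.87 mA, confirming saturation.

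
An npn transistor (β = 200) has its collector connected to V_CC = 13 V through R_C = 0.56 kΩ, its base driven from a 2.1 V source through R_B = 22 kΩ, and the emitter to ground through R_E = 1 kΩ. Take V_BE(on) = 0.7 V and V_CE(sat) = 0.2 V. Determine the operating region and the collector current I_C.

active; I_C ≈ 1.3 mA

Assume active. Base-emitter loop: I_B = (V_BB − V_BE)/(R_B + (β+1)R_E) = (2.1 − 0.7)/(22 + 201×1) = 0.00628 mA.
I_C = β·I_B = 200×0.00628 = 1.26 mA.
V_CE = V_CC − I_C·R_C − I_E·R_E = 13 − 1.26×0.56 − 1.26×1 = 11 V > V_CE(sat), so the active-region assumption holds.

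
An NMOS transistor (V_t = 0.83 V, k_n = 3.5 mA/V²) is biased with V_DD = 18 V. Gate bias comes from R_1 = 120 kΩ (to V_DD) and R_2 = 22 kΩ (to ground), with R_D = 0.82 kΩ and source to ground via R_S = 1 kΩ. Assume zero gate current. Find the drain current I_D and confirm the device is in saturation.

V_G = V_DD·R_2/(R_1+R_2) = 18×22/142 = 2.79 V.
Assume saturation: I_D = (k_n/2)(V_GS − V_t)² with V_GS = V_G − I_D·R_S = 2.79 − 1·I_D.
Substituting gives 1.75·I_D² − 7.86·I_D + 6.71 = 0, with roots I_D = 1.15 or 3.34 mA.
The root I_D = 3.34 mA gives V_GS = -0.552 V ≤ V_t, so take I_D = 1.15 mA.
Then V_GS = 1.64 V and V_DS = V_DD − I_D(R_D+R_S) = 18 − 1.15×1.82 = 15.9 V.
Saturation requires V_DS ≥ V_GS − V_t = 0.81 V; 15.9 ≥ 0.81 ✓.

I_D ≈ 1.1 mA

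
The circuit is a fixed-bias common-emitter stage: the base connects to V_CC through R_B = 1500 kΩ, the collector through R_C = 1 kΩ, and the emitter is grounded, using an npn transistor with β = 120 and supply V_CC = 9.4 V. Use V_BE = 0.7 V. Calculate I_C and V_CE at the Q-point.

Base loop: V_CC = I_B·R_B + V_BE, so I_B = (9.4 − 0.7)/1500 kΩ = 0.0058 mA.
In the active region I_C = β·I_B = 120 × 0.0058 = 0.696 mA.
Collector loop: V_CE = V_CC − I_C·R_C = 9.4 − 0.696×1 = 8.7 V.
Since V_CE = 8.7 V > V_CE(sat) ≈ 0.2 V, the transistor is in the active region as assumed.

I_C ≈ 0.7 mA, V_CE ≈ 8.7 V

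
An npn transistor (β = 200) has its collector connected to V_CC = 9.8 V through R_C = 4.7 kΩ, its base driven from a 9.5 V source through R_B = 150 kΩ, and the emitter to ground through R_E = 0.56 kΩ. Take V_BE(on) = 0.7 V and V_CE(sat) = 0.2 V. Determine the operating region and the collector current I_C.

Assume active: I_B = (9.5 − 0.7)/(150 + 201×0.56) = 0.0335 mA, I_C = β·I_B = 6.7 mA.
Then V_CE = 9.8 − 6.7×4.7 − 6.74×0.56 = -25.5 V < 0.2 V — the active assumption fails.
Re-solve with V_CE = 0.2 V. KCL at the emitter: V_E/R_E = (V_BB−0.7−V_E)/R_B + (V_CC−0.2−V_E)/R_C, giving V_E = 1.05 V.
I_C = (V_CC − 0.2 − V_E)/R_C = (9.6 − 1.05)/4.7 = 1.82 mA.
Check: I_B = (8.8 − 1.05)/150 = 0.0517 mA, and β·I_B = 10.3 mA > I_C, confirming saturation.

saturation; I_C ≈ 1.8 mA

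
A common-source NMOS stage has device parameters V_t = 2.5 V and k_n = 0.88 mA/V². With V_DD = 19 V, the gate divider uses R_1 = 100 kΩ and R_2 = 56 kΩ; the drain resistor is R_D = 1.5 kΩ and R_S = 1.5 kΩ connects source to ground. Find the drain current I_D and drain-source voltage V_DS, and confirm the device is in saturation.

V_G = V_DD·R_2/(R_1+R_2) = 19×56/156 = 6.82 V.
Assume saturation: I_D = (k_n/2)(V_GS − V_t)² with V_GS = V_G − I_D·R_S = 6.82 − 1.5·I_D.
Substituting gives 0.99·I_D² − 6.7·I_D + 8.21 = 0, with roots I_D = 1.61 or 5.16 mA.
The root I_D = 5.16 mA gives V_GS = -0.926 V ≤ V_t, so take I_D = 1.61 mA.
Then V_GS = 4.41 V and V_DS = V_DD − I_D(R_D+R_S) = 19 − 1.61×3 = 14.2 V.
Saturation requires V_DS ≥ V_GS − V_t = 1.91 V; 14.2 ≥ 1.91 ✓.

I_D ≈ 1.6 mA, V_DS ≈ 14 V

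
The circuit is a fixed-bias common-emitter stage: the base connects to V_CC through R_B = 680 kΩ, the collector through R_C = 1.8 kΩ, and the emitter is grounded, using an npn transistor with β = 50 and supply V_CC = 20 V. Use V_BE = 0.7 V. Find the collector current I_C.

I_C ≈ 1.4 mA

Base loop: V_CC = I_B·R_B + V_BE, so I_B = (20 − 0.7)/680 kΩ = 0.0284 mA.
In the active region I_C = β·I_B = 50 × 0.0284 = 1.42 mA.
Collector loop: V_CE = V_CC − I_C·R_C = 20 − 1.42×1.8 = 17.4 V.
Since V_CE = 17.4 V > V_CE(sat) ≈ 0.2 V, the transistor is in the active region as assumed.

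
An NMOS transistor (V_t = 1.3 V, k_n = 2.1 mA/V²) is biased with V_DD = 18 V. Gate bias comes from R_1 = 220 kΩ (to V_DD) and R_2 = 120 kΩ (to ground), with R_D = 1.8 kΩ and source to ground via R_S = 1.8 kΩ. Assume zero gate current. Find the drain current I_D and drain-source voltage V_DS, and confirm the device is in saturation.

V_G = V_DD·R_2/(R_1+R_2) = 18×120/340 = 6.35 V.
Assume saturation: I_D = (k_n/2)(V_GS − V_t)² with V_GS = V_G − I_D·R_S = 6.35 − 1.8·I_D.
Substituting gives 3.4·I_D² − 20.1·I_D + 26.8 = 0, with roots I_D = 2.03 or 3.87 mA.
The root I_D = 3.87 mA gives V_GS = -0.621 V ≤ V_t, so take I_D = 2.03 mA.
Then V_GS = 2.69 V and V_DS = V_DD − I_D(R_D+R_S) = 18 − 2.03×3.6 = 10.7 V.
Saturation requires V_DS ≥ V_GS − V_t = 1.39 V; 10.7 ≥ 1.39 ✓.

I_D ≈ 2 mA, V_DS ≈ 11 V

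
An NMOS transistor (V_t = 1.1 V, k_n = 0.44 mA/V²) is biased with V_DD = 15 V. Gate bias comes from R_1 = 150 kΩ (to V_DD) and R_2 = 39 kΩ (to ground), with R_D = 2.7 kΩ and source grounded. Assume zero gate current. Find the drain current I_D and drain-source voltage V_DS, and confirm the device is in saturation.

V_G = V_DD·R_2/(R_1+R_2) = 15×39/189 = 3.1 V. With the source grounded, V_GS = V_G = 3.1 V.
Assume saturation: I_D = (k_n/2)(V_GS − V_t)² = (0.44/2)×(3.1 − 1.1)² = 0.22×2² = 0.876 mA.
V_DS = V_DD − I_D·R_D = 15 − 0.876×2.7 = 12.6 V.
Saturation requires V_DS ≥ V_GS − V_t = 2 V; 12.6 ≥ 2 ✓.

I_D ≈ 0.88 mA, V_DS ≈ 13 V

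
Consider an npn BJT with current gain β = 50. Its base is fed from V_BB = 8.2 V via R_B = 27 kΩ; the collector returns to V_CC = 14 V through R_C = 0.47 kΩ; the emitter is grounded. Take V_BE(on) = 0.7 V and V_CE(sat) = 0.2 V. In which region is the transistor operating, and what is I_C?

Assume active. Base-emitter loop: I_B = (V_BB − V_BE)/R_B = (8.2 − 0.7)/27 = 0.278 mA.
I_C = β·I_B = 50×0.278 = 13.9 mA.
V_CE = V_CC − I_C·R_C = 14 − 13.9×0.47 = 7.47 V > V_CE(sat), so the active-region assumption holds.

active; I_C ≈ 14 mA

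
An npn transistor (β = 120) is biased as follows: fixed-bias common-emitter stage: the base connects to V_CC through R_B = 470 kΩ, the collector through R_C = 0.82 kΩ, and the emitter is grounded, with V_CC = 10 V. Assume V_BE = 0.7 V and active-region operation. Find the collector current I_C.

Base loop: V_CC = I_B·R_B + V_BE, so I_B = (10 − 0.7)/470 kΩ = 0.0198 mA.
In the active region I_C = β·I_B = 120 × 0.0198 = 2.37 mA.
Collector loop: V_CE = V_CC − I_C·R_C = 10 − 2.37×0.82 = 8.05 V.
Since V_CE = 8.05 V > V_CE(sat) ≈ 0.2 V, the transistor is in the active region as assumed.

I_C ≈ 2.4 mA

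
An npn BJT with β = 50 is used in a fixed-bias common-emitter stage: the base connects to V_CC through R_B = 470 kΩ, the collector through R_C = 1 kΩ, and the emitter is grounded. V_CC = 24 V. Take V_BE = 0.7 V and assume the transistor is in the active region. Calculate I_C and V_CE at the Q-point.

Base loop: V_CC = I_B·R_B + V_BE, so I_B = (24 − 0.7)/470 kΩ = 0.0496 mA.
In the active region I_C = β·I_B = 50 × 0.0496 = 2.48 mA.
Collector loop: V_CE = V_CC − I_C·R_C = 24 − 2.48×1 = 21.5 V.
Since V_CE = 21.5 V > V_CE(sat) ≈ 0.2 V, the transistor is in the active region as assumed.

I_C ≈ 2.5 mA, V_CE ≈ 22 V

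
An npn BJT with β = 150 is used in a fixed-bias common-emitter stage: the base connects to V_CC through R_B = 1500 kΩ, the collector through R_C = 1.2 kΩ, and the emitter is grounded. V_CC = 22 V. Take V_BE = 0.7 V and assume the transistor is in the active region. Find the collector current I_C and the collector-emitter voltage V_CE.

I_C ≈ 2.1 mA, V_CE ≈ 19 V

Base loop: V_CC = I_B·R_B + V_BE, so I_B = (22 − 0.7)/1500 kΩ = 0.0142 mA.
In the active region I_C = β·I_B = 150 × 0.0142 = 2.13 mA.
Collector loop: V_CE = V_CC − I_C·R_C = 22 − 2.13×1.2 = 19.4 V.
Since V_CE = 19.4 V > V_CE(sat) ≈ 0.2 V, the transistor is in the active region as assumed.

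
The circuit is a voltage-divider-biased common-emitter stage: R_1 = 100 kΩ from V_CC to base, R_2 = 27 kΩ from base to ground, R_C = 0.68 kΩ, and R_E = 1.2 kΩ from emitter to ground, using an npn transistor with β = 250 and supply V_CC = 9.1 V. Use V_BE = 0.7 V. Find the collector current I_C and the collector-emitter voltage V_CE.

Thevenize the base divider: V_Th = V_CC·R_2/(R_1+R_2) = 9.1×27/127 = 1.93 V, R_Th = R_1‖R_2 = 21.3 kΩ.
Base-emitter loop: V_Th = I_B·R_Th + V_BE + (β+1)I_B·R_E, so I_B = (1.93 − 0.7) / (21.3 + 251×1.2) = 0.00383 mA.
I_C = β·I_B = 250×0.00383 = 0.957 mA, and I_E = (β+1)I_B = 0.961 mA.
V_CE = V_CC − I_C·R_C − I_E·R_E = 9.1 − 0.957×0.68 − 0.961×1.2 = 7.3 V.
V_CE = 7.3 V > 0.2 V confirms active-region operation.

I_C ≈ 0.96 mA, V_CE ≈ 7.3 V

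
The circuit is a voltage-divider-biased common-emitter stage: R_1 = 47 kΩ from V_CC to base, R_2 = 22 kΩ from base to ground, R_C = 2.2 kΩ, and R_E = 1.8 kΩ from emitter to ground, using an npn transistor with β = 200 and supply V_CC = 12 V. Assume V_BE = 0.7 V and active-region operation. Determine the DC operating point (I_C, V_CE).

Thevenize the base divider: V_Th = V_CC·R_2/(R_1+R_2) = 12×22/69 = 3.83 V, R_Th = R_1‖R_2 = 15 kΩ.
Base-emitter loop: V_Th = I_B·R_Th + V_BE + (β+1)I_B·R_E, so I_B = (3.83 − 0.7) / (15 + 201×1.8) = 0.0083 mA.
I_C = β·I_B = 200×0.0083 = 1.66 mA, and I_E = (β+1)I_B = 1.67 mA.
V_CE = V_CC − I_C·R_C − I_E·R_E = 12 − 1.66×2.2 − 1.67×1.8 = 5.35 V.
V_CE = 5.35 V > 0.2 V confirms active-region operation.

I_C ≈ 1.7 mA, V_CE ≈ 5.3 V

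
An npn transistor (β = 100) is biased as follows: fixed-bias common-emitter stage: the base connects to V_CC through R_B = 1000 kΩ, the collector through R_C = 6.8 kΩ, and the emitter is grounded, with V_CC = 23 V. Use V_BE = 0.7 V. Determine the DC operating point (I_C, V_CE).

I_C ≈ 2.2 mA, V_CE ≈ 7.8 V

Base loop: V_CC = I_B·R_B + V_BE, so I_B = (23 − 0.7)/1000 kΩ = 0.0223 mA.
In the active region I_C = β·I_B = 100 × 0.0223 = 2.23 mA.
Collector loop: V_CE = V_CC − I_C·R_C = 23 − 2.23×6.8 = 7.84 V.
Since V_CE = 7.84 V > V_CE(sat) ≈ 0.2 V, the transistor is in the active region as assumed.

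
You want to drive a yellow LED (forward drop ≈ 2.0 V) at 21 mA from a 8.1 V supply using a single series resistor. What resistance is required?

The resistor drops V_S − V_D = 8.1 − 2.0 = 6.1 V at 21 mA.
R = 6.1 V / 21 mA = 0.29 kΩ.

R ≈ 0.29 kΩ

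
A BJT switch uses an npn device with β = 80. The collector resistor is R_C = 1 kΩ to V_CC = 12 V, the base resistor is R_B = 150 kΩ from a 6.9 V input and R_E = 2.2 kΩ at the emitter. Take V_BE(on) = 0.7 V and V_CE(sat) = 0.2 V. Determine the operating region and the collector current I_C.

Assume active. Base-emitter loop: I_B = (V_BB − V_BE)/(R_B + (β+1)R_E) = (6.9 − 0.7)/(150 + 81×2.2) = 0.0189 mA.
I_C = β·I_B = 80×0.0189 = 1.51 mA.
V_CE = V_CC − I_C·R_C − I_E·R_E = 12 − 1.51×1 − 1.53×2.2 = 7.12 V > V_CE(sat), so the active-region assumption holds.

active; I_C ≈ 1.5 mA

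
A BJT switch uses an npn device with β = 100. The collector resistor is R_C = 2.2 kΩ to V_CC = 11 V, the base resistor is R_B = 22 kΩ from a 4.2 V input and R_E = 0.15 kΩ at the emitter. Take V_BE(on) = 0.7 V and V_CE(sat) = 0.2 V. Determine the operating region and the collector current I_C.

saturation; I_C ≈ 4.6 mA

Assume active: I_B = (4.2 − 0.7)/(22 + 101×0.15) = 0.0942 mA, I_C = β·I_B = 9.42 mA.
Then V_CE = 11 − 9.42×2.2 − 9.52×0.15 = -11.2 V < 0.2 V — the active assumption fails.
Re-solve with V_CE = 0.2 V. KCL at the emitter: V_E/R_E = (V_BB−0.7−V_E)/R_B + (V_CC−0.2−V_E)/R_C, giving V_E = 0.707 V.
I_C = (V_CC − 0.2 − V_E)/R_C = (10.8 − 0.707)/2.2 = 4.59 mA.
Check: I_B = (3.5 − 0.707)/22 = 0.127 mA, and β·I_B = 12.7 mA > I_C, confirming saturation.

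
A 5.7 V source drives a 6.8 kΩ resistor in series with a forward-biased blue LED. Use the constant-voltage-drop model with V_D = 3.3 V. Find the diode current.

I ≈ 0.35 mA

KVL around the loop: 5.7 = V_D + I·R = 3.3 + I × 6.8 kΩ.
So I = (5.7 − 3.3) / 6.8 kΩ = 2.4 / 6.8 = 0.353 mA.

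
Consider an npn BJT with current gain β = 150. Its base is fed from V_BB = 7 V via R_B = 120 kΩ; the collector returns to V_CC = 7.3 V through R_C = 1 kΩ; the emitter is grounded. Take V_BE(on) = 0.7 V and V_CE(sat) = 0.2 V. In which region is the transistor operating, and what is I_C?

Assume active: I_B = (7 − 0.7)/120 = 0.0525 mA, giving I_C = β·I_B = 7.88 mA.
But then V_CE = 7.3 − 7.88×1 = -0.575 V < V_CE(sat) = 0.2 V — impossible in the active region.
So the transistor is saturated. With V_CE = 0.2 V, I_C = (V_CC − 0.2)/R_C = 7.1/1 = 7.1 mA.
Check: β·I_B = 7.88 mA > I_C = 7.1 mA, confirming saturation.

saturation; I_C ≈ 7.1 mA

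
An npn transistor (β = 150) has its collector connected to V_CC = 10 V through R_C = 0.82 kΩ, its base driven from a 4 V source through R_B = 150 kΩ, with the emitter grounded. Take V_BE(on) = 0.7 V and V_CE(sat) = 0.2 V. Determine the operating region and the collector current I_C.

active; I_C ≈ 3.3 mA

Assume active. Base-emitter loop: I_B = (V_BB − V_BE)/R_B = (4 − 0.7)/150 = 0.022 mA.
I_C = β·I_B = 150×0.022 = 3.3 mA.
V_CE = V_CC − I_C·R_C = 10 − 3.3×0.82 = 7.29 V > V_CE(sat), so the active-region assumption holds.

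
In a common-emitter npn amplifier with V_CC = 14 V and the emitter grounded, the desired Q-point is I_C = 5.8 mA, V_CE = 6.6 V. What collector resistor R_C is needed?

R_C ≈ 1.3 kΩ

Collector loop: V_CC = I_C·R_C + V_CE.
R_C = (V_CC − V_CE)/I_C = (14 − 6.6)/5.8 = 1.28 kΩ.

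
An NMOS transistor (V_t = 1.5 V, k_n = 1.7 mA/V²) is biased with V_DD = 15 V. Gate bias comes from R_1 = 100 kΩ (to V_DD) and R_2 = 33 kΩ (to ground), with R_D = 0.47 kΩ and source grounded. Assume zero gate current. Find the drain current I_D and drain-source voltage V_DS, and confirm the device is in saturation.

I_D ≈ 4.2 mA, V_DS ≈ 13 V

V_G = V_DD·R_2/(R_1+R_2) = 15×33/133 = 3.72 V. With the source grounded, V_GS = V_G = 3.72 V.
Assume saturation: I_D = (k_n/2)(V_GS − V_t)² = (1.7/2)×(3.72 − 1.5)² = 0.85×2.22² = 4.2 mA.
V_DS = V_DD − I_D·R_D = 15 − 4.2×0.47 = 13 V.
Saturation requires V_DS ≥ V_GS − V_t = 2.22 V; 13 ≥ 2.22 ✓.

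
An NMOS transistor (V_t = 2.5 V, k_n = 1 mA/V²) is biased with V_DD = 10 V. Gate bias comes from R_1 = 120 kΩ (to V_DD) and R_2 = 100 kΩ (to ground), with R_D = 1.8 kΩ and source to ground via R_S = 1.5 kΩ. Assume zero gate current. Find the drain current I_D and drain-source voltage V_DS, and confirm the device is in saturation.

V_G = V_DD·R_2/(R_1+R_2) = 10×100/220 = 4.55 V.
Assume saturation: I_D = (k_n/2)(V_GS − V_t)² with V_GS = V_G − I_D·R_S = 4.55 − 1.5·I_D.
Substituting gives 1.12·I_D² − 4.07·I_D + 2.09 = 0, with roots I_D = 0.621 or 3 mA.
The root I_D = 3 mA gives V_GS = 0.0524 V ≤ V_t, so take I_D = 0.621 mA.
Then V_GS = 3.61 V and V_DS = V_DD − I_D(R_D+R_S) = 10 − 0.621×3.3 = 7.95 V.
Saturation requires V_DS ≥ V_GS − V_t = 1.11 V; 7.95 ≥ 1.11 ✓.

I_D ≈ 0.62 mA, V_DS ≈ 8 V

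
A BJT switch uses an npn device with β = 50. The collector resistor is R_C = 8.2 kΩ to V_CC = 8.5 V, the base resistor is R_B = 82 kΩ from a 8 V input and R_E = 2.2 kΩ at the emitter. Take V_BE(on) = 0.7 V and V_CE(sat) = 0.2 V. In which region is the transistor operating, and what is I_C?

saturation; I_C ≈ 0.78 mA

Assume active: I_B = (8 − 0.7)/(82 + 51×2.2) = 0.0376 mA, I_C = β·I_B = 1.88 mA.
Then V_CE = 8.5 − 1.88×8.2 − 1.92×2.2 = -11.1 V < 0.2 V — the active assumption fails.
Re-solve with V_CE = 0.2 V. KCL at the emitter: V_E/R_E = (V_BB−0.7−V_E)/R_B + (V_CC−0.2−V_E)/R_C, giving V_E = 1.87 V.
I_C = (V_CC − 0.2 − V_E)/R_C = (8.3 − 1.87)/8.2 = 0.784 mA.
Check: I_B = (7.3 − 1.87)/82 = 0.0662 mA, and β·I_B = 3.31 mA > I_C, confirming saturation.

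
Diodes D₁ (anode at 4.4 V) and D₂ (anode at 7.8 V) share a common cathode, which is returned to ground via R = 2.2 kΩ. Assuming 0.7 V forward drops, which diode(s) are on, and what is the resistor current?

Assume both conduct. Then node N would need to be at both 4.4−0.7 = 3.7 V and 7.8−0.7 = 7.1 V, which is impossible.
Assume only D₂ conducts: V_N = 7.8 − 0.7 = 7.1 V, so I_R = 7.1/2.2 = 3.23 mA.
Check D₁: its anode-to-cathode voltage is 4.4 − 7.1 = -2.7 V < 0.7 V, so it is off. The assumption is consistent.

Only D₂ conducts; I_R ≈ 3.2 mA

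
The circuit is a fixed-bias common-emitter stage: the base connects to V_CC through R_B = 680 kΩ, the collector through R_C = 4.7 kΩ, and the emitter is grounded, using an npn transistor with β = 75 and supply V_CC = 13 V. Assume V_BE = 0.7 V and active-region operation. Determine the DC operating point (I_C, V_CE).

I_C ≈ 1.4 mA, V_CE ≈ 6.6 V

Base loop: V_CC = I_B·R_B + V_BE, so I_B = (13 − 0.7)/680 kΩ = 0.0181 mA.
In the active region I_C = β·I_B = 75 × 0.0181 = 1.36 mA.
Collector loop: V_CE = V_CC − I_C·R_C = 13 − 1.36×4.7 = 6.62 V.
Since V_CE = 6.62 V > V_CE(sat) ≈ 0.2 V, the transistor is in the active region as assumed.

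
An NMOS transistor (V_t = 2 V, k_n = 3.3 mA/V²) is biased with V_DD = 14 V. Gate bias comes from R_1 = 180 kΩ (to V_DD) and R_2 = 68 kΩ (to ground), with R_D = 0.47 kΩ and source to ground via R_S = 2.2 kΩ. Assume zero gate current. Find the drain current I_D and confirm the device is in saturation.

V_G = V_DD·R_2/(R_1+R_2) = 14×68/248 = 3.84 V.
Assume saturation: I_D = (k_n/2)(V_GS − V_t)² with V_GS = V_G − I_D·R_S = 3.84 − 2.2·I_D.
Substituting gives 7.99·I_D² − 14.3·I_D + 5.58 = 0, with roots I_D = 0.569 or 1.23 mA.
The root I_D = 1.23 mA gives V_GS = 1.14 V ≤ V_t, so take I_D = 0.569 mA.
Then V_GS = 2.59 V and V_DS = V_DD − I_D(R_D+R_S) = 14 − 0.569×2.67 = 12.5 V.
Saturation requires V_DS ≥ V_GS − V_t = 0.587 V; 12.5 ≥ 0.587 ✓.

I_D ≈ 0.57 mA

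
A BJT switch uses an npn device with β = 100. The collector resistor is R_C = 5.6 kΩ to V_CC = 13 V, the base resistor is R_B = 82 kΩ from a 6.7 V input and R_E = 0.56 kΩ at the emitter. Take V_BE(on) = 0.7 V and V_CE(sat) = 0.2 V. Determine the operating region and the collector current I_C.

Assume active: I_B = (6.7 − 0.7)/(82 + 101×0.56) = 0.0433 mA, I_C = β·I_B = 4.33 mA.
Then V_CE = 13 − 4.33×5.6 − 4.37×0.56 = -13.7 V < 0.2 V — the active assumption fails.
Re-solve with V_CE = 0.2 V. KCL at the emitter: V_E/R_E = (V_BB−0.7−V_E)/R_B + (V_CC−0.2−V_E)/R_C, giving V_E = 1.19 V.
I_C = (V_CC − 0.2 − V_E)/R_C = (12.8 − 1.19)/5.6 = 2.07 mA.
Check: I_B = (6 − 1.19)/82 = 0.0586 mA, and β·I_B = 5.86 mA > I_C, confirming saturation.

saturation; I_C ≈ 2.1 mA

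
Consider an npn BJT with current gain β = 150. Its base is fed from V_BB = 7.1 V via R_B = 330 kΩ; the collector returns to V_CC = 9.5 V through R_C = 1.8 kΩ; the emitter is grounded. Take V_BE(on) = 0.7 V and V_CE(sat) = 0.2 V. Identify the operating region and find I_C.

active; I_C ≈ 2.9 mA

Assume active. Base-emitter loop: I_B = (V_BB − V_BE)/R_B = (7.1 − 0.7)/330 = 0.0194 mA.
I_C = β·I_B = 150×0.0194 = 2.91 mA.
V_CE = V_CC − I_C·R_C = 9.5 − 2.91×1.8 = 4.26 V > V_CE(sat), so the active-region assumption holds.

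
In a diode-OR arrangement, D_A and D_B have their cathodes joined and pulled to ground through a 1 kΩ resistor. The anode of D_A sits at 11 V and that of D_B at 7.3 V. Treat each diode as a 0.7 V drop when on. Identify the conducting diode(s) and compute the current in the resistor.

Only D_A conducts; I_R ≈ 10 mA

Assume both conduct. Then node N would need to be at both 11−0.7 = 10.3 V and 7.3−0.7 = 6.6 V, which is impossible.
Assume only D_A conducts: V_N = 11 − 0.7 = 10.3 V, so I_R = 10.3/1 = 10.3 mA.
Check D_B: its anode-to-cathode voltage is 7.3 − 10.3 = -3 V < 0.7 V, so it is off. The assumption is consistent.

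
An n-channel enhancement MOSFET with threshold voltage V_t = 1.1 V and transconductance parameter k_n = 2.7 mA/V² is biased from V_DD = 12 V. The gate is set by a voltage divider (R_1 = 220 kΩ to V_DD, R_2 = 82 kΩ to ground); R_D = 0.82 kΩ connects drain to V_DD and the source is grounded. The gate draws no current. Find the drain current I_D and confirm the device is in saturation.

I_D ≈ 6.3 mA

V_G = V_DD·R_2/(R_1+R_2) = 12×82/302 = 3.26 V. With the source grounded, V_GS = V_G = 3.26 V.
Assume saturation: I_D = (k_n/2)(V_GS − V_t)² = (2.7/2)×(3.26 − 1.1)² = 1.35×2.16² = 6.29 mA.
V_DS = V_DD − I_D·R_D = 12 − 6.29×0.82 = 6.84 V.
Saturation requires V_DS ≥ V_GS − V_t = 2.16 V; 6.84 ≥ 2.16 ✓.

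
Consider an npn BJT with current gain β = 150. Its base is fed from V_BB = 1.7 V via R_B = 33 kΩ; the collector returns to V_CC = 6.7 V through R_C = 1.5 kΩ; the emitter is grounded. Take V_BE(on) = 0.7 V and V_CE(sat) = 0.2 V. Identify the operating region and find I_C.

Assume active: I_B = (1.7 − 0.7)/33 = 0.0303 mA, giving I_C = β·I_B = 4.55 mA.
But then V_CE = 6.7 − 4.55×1.5 = -0.118 V < V_CE(sat) = 0.2 V — impossible in the active region.
So the transistor is saturated. With V_CE = 0.2 V, I_C = (V_CC − 0.2)/R_C = 6.5/1.5 = 4.33 mA.
Check: β·I_B = 4.55 mA > I_C = 4.33 mA, confirming saturation.

saturation; I_C ≈ 4.3 mA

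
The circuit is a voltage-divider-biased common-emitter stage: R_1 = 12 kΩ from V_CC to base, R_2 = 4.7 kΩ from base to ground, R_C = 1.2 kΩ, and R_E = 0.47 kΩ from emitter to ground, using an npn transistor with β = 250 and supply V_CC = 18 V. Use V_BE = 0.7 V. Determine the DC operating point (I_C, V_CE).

Thevenize the base divider: V_Th = V_CC·R_2/(R_1+R_2) = 18×4.7/16.7 = 5.07 V, R_Th = R_1‖R_2 = 3.38 kΩ.
Base-emitter loop: V_Th = I_B·R_Th + V_BE + (β+1)I_B·R_E, so I_B = (5.07 − 0.7) / (3.38 + 251×0.47) = 0.036 mA.
I_C = β·I_B = 250×0.036 = 8.99 mA, and I_E = (β+1)I_B = 9.03 mA.
V_CE = V_CC − I_C·R_C − I_E·R_E = 18 − 8.99×1.2 − 9.03×0.47 = 2.96 V.
V_CE = 2.96 V > 0.2 V confirms active-region operation.

I_C ≈ 9 mA, V_CE ≈ 3 V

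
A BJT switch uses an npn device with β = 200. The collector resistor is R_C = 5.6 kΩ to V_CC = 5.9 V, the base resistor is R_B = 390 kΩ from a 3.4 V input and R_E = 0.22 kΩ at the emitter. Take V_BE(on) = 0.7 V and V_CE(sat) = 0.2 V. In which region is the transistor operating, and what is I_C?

saturation; I_C ≈ 0.98 mA

Assume active: I_B = (3.4 − 0.7)/(390 + 201×0.22) = 0.00622 mA, I_C = β·I_B = 1.24 mA.
Then V_CE = 5.9 − 1.24×5.6 − 1.25×0.22 = -1.34 V < 0.2 V — the active assumption fails.
Re-solve with V_CE = 0.2 V. KCL at the emitter: V_E/R_E = (V_BB−0.7−V_E)/R_B + (V_CC−0.2−V_E)/R_C, giving V_E = 0.217 V.
I_C = (V_CC − 0.2 − V_E)/R_C = (5.7 − 0.217)/5.6 = 0.979 mA.
Check: I_B = (2.7 − 0.217)/390 = 0.00637 mA, and β·I_B = 1.27 mA > I_C, confirming saturation.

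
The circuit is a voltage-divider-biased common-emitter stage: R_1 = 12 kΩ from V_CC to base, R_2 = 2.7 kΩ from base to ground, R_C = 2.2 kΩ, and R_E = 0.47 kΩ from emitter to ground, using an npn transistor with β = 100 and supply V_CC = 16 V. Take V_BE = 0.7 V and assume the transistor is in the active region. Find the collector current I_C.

Thevenize the base divider: V_Th = V_CC·R_2/(R_1+R_2) = 16×2.7/14.7 = 2.94 V, R_Th = R_1‖R_2 = 2.2 kΩ.
Base-emitter loop: V_Th = I_B·R_Th + V_BE + (β+1)I_B·R_E, so I_B = (2.94 − 0.7) / (2.2 + 101×0.47) = 0.0451 mA.
I_C = β·I_B = 100×0.0451 = 4.51 mA, and I_E = (β+1)I_B = 4.55 mA.
V_CE = V_CC − I_C·R_C − I_E·R_E = 16 − 4.51×2.2 − 4.55×0.47 = 3.95 V.
V_CE = 3.95 V > 0.2 V confirms active-region operation.

I_C ≈ 4.5 mA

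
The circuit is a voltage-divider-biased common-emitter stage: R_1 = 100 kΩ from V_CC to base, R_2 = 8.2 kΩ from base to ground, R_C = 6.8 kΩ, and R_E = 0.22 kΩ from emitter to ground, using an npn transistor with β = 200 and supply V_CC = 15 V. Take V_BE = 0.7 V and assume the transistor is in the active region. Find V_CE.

Thevenize the base divider: V_Th = V_CC·R_2/(R_1+R_2) = 15×8.2/108 = 1.14 V, R_Th = R_1‖R_2 = 7.58 kΩ.
Base-emitter loop: V_Th = I_B·R_Th + V_BE + (β+1)I_B·R_E, so I_B = (1.14 − 0.7) / (7.58 + 201×0.22) = 0.00843 mA.
I_C = β·I_B = 200×0.00843 = 1.69 mA, and I_E = (β+1)I_B = 1.69 mA.
V_CE = V_CC − I_C·R_C − I_E·R_E = 15 − 1.69×6.8 − 1.69×0.22 = 3.16 V.
V_CE = 3.16 V > 0.2 V confirms active-region operation.

V_CE ≈ 3.2 V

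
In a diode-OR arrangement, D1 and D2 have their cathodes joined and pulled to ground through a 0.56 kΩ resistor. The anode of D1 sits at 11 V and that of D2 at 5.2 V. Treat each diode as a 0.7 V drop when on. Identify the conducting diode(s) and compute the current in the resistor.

Only D1 conducts; I_R ≈ 18 mA

Assume both conduct. Then node N would need to be at both 11−0.7 = 10.3 V and 5.2−0.7 = 4.5 V, which is impossible.
Assume only D1 conducts: V_N = 11 − 0.7 = 10.3 V, so I_R = 10.3/0.56 = 18.4 mA.
Check D2: its anode-to-cathode voltage is 5.2 − 10.3 = -5.1 V < 0.7 V, so it is off. The assumption is consistent.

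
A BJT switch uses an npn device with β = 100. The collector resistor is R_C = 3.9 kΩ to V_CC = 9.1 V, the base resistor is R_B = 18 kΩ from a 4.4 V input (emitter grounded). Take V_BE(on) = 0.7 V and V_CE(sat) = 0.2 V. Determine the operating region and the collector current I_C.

Assume active: I_B = (4.4 − 0.7)/18 = 0.206 mA, giving I_C = β·I_B = 20.6 mA.
But then V_CE = 9.1 − 20.6×3.9 = -71.1 V < V_CE(sat) = 0.2 V — impossible in the active region.
So the transistor is saturated. With V_CE = 0.2 V, I_C = (V_CC − 0.2)/R_C = 8.9/3.9 = 2.28 mA.
Check: β·I_B = 20.6 mA > I_C = 2.28 mA, confirming saturation.

saturation; I_C ≈ 2.3 mA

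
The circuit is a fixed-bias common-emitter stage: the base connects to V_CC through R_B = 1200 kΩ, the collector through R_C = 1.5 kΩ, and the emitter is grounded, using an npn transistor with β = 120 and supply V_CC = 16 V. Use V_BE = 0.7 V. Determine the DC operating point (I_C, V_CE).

Base loop: V_CC = I_B·R_B + V_BE, so I_B = (16 − 0.7)/1200 kΩ = 0.0128 mA.
In the active region I_C = β·I_B = 120 × 0.0128 = 1.53 mA.
Collector loop: V_CE = V_CC − I_C·R_C = 16 − 1.53×1.5 = 13.7 V.
Since V_CE = 13.7 V > V_CE(sat) ≈ 0.2 V, the transistor is in the active region as assumed.

I_C ≈ 1.5 mA, V_CE ≈ 14 V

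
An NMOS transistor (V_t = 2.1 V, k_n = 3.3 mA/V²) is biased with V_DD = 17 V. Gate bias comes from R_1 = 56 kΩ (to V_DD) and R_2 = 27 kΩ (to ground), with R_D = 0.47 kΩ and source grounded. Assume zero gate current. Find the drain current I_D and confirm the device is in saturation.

I_D ≈ 19 mA

V_G = V_DD·R_2/(R_1+R_2) = 17×27/83 = 5.53 V. With the source grounded, V_GS = V_G = 5.53 V.
Assume saturation: I_D = (k_n/2)(V_GS − V_t)² = (3.3/2)×(5.53 − 2.1)² = 1.65×3.43² = 19.4 mA.
V_DS = V_DD − I_D·R_D = 17 − 19.4×0.47 = 7.88 V.
Saturation requires V_DS ≥ V_GS − V_t = 3.43 V; 7.88 ≥ 3.43 ✓.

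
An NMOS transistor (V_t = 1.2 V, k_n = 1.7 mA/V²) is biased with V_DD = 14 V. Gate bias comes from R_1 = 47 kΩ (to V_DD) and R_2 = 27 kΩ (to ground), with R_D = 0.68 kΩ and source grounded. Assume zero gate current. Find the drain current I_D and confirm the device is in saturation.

V_G = V_DD·R_2/(R_1+R_2) = 14×27/74 = 5.11 V. With the source grounded, V_GS = V_G = 5.11 V.
Assume saturation: I_D = (k_n/2)(V_GS − V_t)² = (1.7/2)×(5.11 − 1.2)² = 0.85×3.91² = 13 mA.
V_DS = V_DD − I_D·R_D = 14 − 13×0.68 = 5.17 V.
Saturation requires V_DS ≥ V_GS − V_t = 3.91 V; 5.17 ≥ 3.91 ✓.

I_D ≈ 13 mA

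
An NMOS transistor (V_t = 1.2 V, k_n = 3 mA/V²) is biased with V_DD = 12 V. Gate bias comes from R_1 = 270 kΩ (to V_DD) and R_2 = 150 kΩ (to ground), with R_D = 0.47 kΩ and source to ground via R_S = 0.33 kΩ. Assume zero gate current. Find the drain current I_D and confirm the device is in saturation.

V_G = V_DD·R_2/(R_1+R_2) = 12×150/420 = 4.29 V.
Assume saturation: I_D = (k_n/2)(V_GS − V_t)² with V_GS = V_G − I_D·R_S = 4.29 − 0.33·I_D.
Substituting gives 0.163·I_D² − 4.05·I_D + 14.3 = 0, with roots I_D = 4.25 or 20.6 mA.
The root I_D = 20.6 mA gives V_GS = -2.5 V ≤ V_t, so take I_D = 4.25 mA.
Then V_GS = 2.88 V and V_DS = V_DD − I_D(R_D+R_S) = 12 − 4.25×0.8 = 8.6 V.
Saturation requires V_DS ≥ V_GS − V_t = 1.68 V; 8.6 ≥ 1.68 ✓.

I_D ≈ 4.2 mA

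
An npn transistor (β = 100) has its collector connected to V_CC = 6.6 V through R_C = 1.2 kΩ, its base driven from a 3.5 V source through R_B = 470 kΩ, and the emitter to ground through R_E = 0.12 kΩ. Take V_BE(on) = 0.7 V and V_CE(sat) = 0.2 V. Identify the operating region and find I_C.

Assume active. Base-emitter loop: I_B = (V_BB − V_BE)/(R_B + (β+1)R_E) = (3.5 − 0.7)/(470 + 101×0.12) = 0.00581 mA.
I_C = β·I_B = 100×0.00581 = 0.581 mA.
V_CE = V_CC − I_C·R_C − I_E·R_E = 6.6 − 0.581×1.2 − 0.587×0.12 = 5.83 V > V_CE(sat), so the active-region assumption holds.

active; I_C ≈ 0.58 mA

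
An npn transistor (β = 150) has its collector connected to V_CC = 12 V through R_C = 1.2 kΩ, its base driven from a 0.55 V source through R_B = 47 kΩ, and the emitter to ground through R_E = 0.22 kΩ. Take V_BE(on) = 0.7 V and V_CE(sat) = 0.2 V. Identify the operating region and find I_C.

cutoff; I_C ≈ 0

V_BB = 0.55 V ≤ V_BE(on) = 0.7 V, so the base-emitter junction is not forward biased.
The transistor is in cutoff: I_B = I_C = 0.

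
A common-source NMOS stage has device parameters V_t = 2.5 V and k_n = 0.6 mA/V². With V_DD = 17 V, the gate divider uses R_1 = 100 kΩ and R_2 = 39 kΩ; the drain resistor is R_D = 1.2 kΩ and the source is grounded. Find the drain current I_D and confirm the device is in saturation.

I_D ≈ 1.5 mA

V_G = V_DD·R_2/(R_1+R_2) = 17×39/139 = 4.77 V. With the source grounded, V_GS = V_G = 4.77 V.
Assume saturation: I_D = (k_n/2)(V_GS − V_t)² = (0.6/2)×(4.77 − 2.5)² = 0.3×2.27² = 1.55 mA.
V_DS = V_DD − I_D·R_D = 17 − 1.55×1.2 = 15.1 V.
Saturation requires V_DS ≥ V_GS − V_t = 2.27 V; 15.1 ≥ 2.27 ✓.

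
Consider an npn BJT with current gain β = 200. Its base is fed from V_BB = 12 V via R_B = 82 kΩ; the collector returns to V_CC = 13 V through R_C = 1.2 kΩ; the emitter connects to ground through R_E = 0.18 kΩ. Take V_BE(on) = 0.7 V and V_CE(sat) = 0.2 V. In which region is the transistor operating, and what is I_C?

saturation; I_C ≈ 9.3 mA

Assume active: I_B = (12 − 0.7)/(82 + 201×0.18) = 0.0956 mA, I_C = β·I_B = 19.1 mA.
Then V_CE = 13 − 19.1×1.2 − 19.2×0.18 = -13.4 V < 0.2 V — the active assumption fails.
Re-solve with V_CE = 0.2 V. KCL at the emitter: V_E/R_E = (V_BB−0.7−V_E)/R_B + (V_CC−0.2−V_E)/R_C, giving V_E = 1.69 V.
I_C = (V_CC − 0.2 − V_E)/R_C = (12.8 − 1.69)/1.2 = 9.26 mA.
Check: I_B = (11.3 − 1.69)/82 = 0.117 mA, and β·I_B = 23.4 mA > I_C, confirming saturation.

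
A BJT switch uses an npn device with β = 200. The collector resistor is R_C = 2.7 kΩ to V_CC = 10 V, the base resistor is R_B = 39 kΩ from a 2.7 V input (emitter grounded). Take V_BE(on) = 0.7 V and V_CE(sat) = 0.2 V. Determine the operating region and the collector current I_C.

Assume active: I_B = (2.7 − 0.7)/39 = 0.0513 mA, giving I_C = β·I_B = 10.3 mA.
But then V_CE = 10 − 10.3×2.7 = -17.7 V < V_CE(sat) = 0.2 V — impossible in the active region.
So the transistor is saturated. With V_CE = 0.2 V, I_C = (V_CC − 0.2)/R_C = 9.8/2.7 = 3.63 mA.
Check: β·I_B = 10.3 mA > I_C = 3.63 mA, confirming saturation.

saturation; I_C ≈ 3.6 mA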